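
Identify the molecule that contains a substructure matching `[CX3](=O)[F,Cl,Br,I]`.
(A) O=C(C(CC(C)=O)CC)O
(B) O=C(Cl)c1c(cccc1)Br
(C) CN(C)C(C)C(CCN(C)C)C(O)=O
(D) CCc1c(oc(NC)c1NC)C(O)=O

B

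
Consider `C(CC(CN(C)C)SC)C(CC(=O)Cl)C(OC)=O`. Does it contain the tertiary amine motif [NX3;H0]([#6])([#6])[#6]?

The pattern [NX3;H0]([#6])([#6])[#6] describes a trivalent nitrogen with no H, bonded to three carbons — a tertiary amine.
The molecule carries a dimethylamino group (-N(CH3)2), whose atoms satisfy every constraint of the query, so the pattern matches.

Yes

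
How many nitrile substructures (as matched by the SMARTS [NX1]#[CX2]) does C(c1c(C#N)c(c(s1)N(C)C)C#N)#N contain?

3

[NX1]#[CX2] is the SMARTS for a nitrile: a nitrogen triple-bonded to a two-connected carbon.
The molecule carries 3 separate instances of a nitrile (-C#N) meeting every constraint; each maps to a distinct set of atoms, giving 3 matches.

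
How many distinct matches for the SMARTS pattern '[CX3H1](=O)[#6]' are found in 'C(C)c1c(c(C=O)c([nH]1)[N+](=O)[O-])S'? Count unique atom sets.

1

[CX3H1](=O)[#6] is the SMARTS for an aldehyde: an sp2 carbon with one H, double-bonded to O and single-bonded to carbon.
Exactly one fragment in the molecule meets all constraints, giving 1 match.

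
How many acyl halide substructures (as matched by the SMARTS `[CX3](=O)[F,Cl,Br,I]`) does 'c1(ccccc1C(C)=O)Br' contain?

0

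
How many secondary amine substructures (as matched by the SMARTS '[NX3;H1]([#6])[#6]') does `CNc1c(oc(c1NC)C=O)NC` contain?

3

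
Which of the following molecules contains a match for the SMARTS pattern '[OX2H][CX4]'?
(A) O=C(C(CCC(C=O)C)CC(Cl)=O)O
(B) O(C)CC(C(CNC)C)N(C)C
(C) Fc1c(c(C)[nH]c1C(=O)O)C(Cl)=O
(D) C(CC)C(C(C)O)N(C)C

[OX2H][CX4] describes a hydroxyl oxygen bound to an sp3 (X4) carbon (an aliphatic alcohol).
(A) has a carboxylic acid group (-C(=O)OH) but the -OH is on a CX3 carbonyl carbon, not a CX4 carbon.
(B) has a methoxy ether (-OCH3) but the oxygen has H0 (ether), not H1.
(C) has a carboxylic acid group (-C(=O)OH) but the -OH is on a CX3 carbonyl carbon, not a CX4 carbon.
(D) contains a hydroxyl group (-OH), which satisfies every atom and bond constraint.
So the answer is (D).

D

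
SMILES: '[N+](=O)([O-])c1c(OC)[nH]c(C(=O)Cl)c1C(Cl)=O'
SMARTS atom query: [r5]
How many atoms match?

5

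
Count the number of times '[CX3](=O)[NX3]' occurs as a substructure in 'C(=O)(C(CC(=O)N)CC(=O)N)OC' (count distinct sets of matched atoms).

[CX3](=O)[NX3] is the SMARTS for an amide: a carbonyl carbon bonded to a trivalent nitrogen.
The molecule carries 2 separate instances of a primary amide (-C(=O)NH2) meeting every constraint; each maps to a distinct set of atoms, giving 2 matches.

2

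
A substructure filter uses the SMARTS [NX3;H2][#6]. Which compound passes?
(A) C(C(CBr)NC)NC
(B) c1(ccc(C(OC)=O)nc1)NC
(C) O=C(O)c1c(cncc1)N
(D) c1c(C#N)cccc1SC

C

[NX3;H2][#6] describes a trivalent nitrogen with two H attached to carbon (a primary amine).
(A) has an N-methylamino group (-NHCH3) but the nitrogen bears two carbons and only one H (H1), not H2.
(B) has an N-methylamino group (-NHCH3) but the nitrogen bears two carbons and only one H (H1), not H2.
(C) contains a primary amino group (-NH2), which satisfies every atom and bond constraint.
(D) has a nitrile (-C#N) but the nitrogen is NX1 (triple-bonded), not NX3 with two H.
So the answer is (C).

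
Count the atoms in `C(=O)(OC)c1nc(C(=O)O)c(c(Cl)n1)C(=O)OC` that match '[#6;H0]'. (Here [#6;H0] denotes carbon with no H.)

7

Check the 18 heavy atoms by environment: 2× n (aromatic, H0) → no; 4× c (aromatic, H0) → match; 1× Cl (H0) → no; 3× C (H0) → match; 5× O (H0) → no; 2× C (H3) → no; 1× O (H1) → no.
Summing the matching environments: 4 + 3 = 7 matching atoms.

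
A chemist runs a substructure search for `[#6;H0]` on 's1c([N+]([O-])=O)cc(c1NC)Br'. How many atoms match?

3

Check the 11 heavy atoms by environment: 1× s (aromatic, H0) → no; 3× c (aromatic, H0) → match; 1× c (aromatic, H1) → no; 1× N (H1) → no; 1× C (H3) → no; 1× Br (H0) → no; 1× N (charge +1, H0) → no; 1× O (charge -1, H0) → no; 1× O (H0) → no.
That gives 3 matching atoms.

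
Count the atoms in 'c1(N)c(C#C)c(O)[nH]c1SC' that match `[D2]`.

3

Check the 11 heavy atoms by environment: 1× n (aromatic, D2) → match; 4× c (aromatic, D3) → no; 1× S (D2) → match; 2× C (D1) → no; 1× O (D1) → no; 1× C (D2) → match; 1× N (D1) → no.
Summing the matching environments: 1 + 1 + 1 = 3 matching atoms.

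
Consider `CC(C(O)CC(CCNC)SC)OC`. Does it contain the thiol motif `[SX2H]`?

No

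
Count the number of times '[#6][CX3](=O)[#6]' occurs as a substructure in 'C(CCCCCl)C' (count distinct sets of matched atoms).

[#6][CX3](=O)[#6] is the SMARTS for a ketone: a carbonyl carbon (no H) flanked by two carbons.
No fragment in the molecule satisfies every constraint, giving 0 matches.

0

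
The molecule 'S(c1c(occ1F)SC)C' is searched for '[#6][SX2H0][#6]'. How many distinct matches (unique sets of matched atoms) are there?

2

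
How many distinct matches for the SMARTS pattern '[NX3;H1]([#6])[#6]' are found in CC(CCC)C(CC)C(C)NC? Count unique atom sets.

1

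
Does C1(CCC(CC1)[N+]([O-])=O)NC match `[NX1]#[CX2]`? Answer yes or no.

No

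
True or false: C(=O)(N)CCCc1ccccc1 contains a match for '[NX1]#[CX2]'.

False

The pattern [NX1]#[CX2] describes a nitrogen triple-bonded to a two-connected carbon — a nitrile.
The closest candidate here is a primary amide (-C(=O)NH2), but the nitrogen is NX3, not NX1. No other fragment satisfies the full query, so there is no match.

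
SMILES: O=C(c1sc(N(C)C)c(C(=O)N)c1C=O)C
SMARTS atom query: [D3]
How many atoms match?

Check the 16 heavy atoms by environment: 1× s (aromatic, D2) → no; 4× c (aromatic, D3) → match; 1× N (D3) → match; 3× C (D1) → no; 2× C (D3) → match; 3× O (D1) → no; 1× N (D1) → no; 1× C (D2) → no.
Summing the matching environments: 4 + 1 + 2 = 7 matching atoms.

7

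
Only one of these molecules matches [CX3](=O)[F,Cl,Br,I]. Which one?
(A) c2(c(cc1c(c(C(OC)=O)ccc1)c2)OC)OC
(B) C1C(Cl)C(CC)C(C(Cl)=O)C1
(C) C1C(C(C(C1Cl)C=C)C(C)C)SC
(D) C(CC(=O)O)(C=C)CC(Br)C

B

[CX3](=O)[F,Cl,Br,I] describes a carbonyl carbon bonded to a halogen (an acyl halide).
(A) has a methyl-ester group (-C(=O)OCH3) but the carbonyl is bonded to -O-C, not to a halogen.
(B) contains an acyl chloride (-C(=O)Cl), which satisfies every atom and bond constraint.
(C) has a chloro substituent but the Cl is not on a carbonyl carbon.
(D) has a carboxylic acid group (-C(=O)OH) but the carbonyl is bonded to -OH, not to a halogen.
So the answer is (B).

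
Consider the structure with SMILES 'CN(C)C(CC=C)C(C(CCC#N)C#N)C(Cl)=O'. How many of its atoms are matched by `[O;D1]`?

1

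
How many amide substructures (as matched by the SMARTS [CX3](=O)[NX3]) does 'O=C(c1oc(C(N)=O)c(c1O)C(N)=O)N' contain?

3

[CX3](=O)[NX3] is the SMARTS for an amide: a carbonyl carbon bonded to a trivalent nitrogen.
The molecule carries 3 separate instances of a primary amide (-C(=O)NH2) meeting every constraint; each maps to a distinct set of atoms, giving 3 matches.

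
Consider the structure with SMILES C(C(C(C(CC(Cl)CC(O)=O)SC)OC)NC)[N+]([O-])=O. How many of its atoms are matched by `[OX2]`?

2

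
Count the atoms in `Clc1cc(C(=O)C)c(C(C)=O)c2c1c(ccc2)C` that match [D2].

4

Check the 18 heavy atoms by environment: 6× c (aromatic, D3) → no; 4× c (aromatic, D2) → match; 2× C (D3) → no; 2× O (D1) → no; 3× C (D1) → no; 1× Cl (D1) → no.
That gives 4 matching atoms.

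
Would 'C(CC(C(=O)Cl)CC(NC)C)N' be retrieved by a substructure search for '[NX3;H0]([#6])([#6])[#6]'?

No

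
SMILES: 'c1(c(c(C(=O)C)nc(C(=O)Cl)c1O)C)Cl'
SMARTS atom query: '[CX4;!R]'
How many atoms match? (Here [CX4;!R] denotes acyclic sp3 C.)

2

Check the 15 heavy atoms by environment: 1× n (aromatic, X2, in 6-ring) → no; 5× c (aromatic, X3, in 6-ring) → no; 1× O (X2, acyclic) → no; 2× C (X3, acyclic) → no; 2× O (X1, acyclic) → no; 2× C (X4, acyclic) → match; 2× Cl (X1, acyclic) → no.
That gives 2 matching atoms.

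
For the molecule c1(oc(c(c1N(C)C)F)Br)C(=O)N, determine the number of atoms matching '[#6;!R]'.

3

Check the 13 heavy atoms by environment: 1× o (aromatic, in 5-ring) → no; 4× c (aromatic, in 5-ring) → no; 1× F (acyclic) → no; 3× C (acyclic) → match; 1× O (acyclic) → no; 2× N (acyclic) → no; 1× Br (acyclic) → no.
That gives 3 matching atoms.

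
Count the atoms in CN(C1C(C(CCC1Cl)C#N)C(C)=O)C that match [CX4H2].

Check the 15 heavy atoms by environment: 2× C (H2, X4) → match; 4× C (H1, X4) → no; 1× C (H0, X2) → no; 1× N (H0, X1) → no; 1× Cl (H0, X1) → no; 1× C (H0, X3) → no; 1× O (H0, X1) → no; 3× C (H3, X4) → no; 1× N (H0, X3) → no.
That gives 2 matching atoms.

2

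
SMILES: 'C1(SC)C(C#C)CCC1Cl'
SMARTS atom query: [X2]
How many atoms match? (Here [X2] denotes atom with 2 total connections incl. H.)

The query [X2] means: any atom with exactly two total connections (bonds + H).
Check the 10 heavy atoms by environment: 6× C (X4) → no; 2× C (X2) → match; 1× Cl (X1) → no; 1× S (X2) → match.
Summing the matching environments: 2 + 1 = 3 matching atoms.

3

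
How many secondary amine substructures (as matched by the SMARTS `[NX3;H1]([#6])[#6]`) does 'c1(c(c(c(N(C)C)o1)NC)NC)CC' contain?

2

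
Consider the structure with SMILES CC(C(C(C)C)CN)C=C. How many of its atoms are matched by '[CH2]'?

2

The query [CH2] means: aliphatic carbon with exactly two hydrogens.
Check the 10 heavy atoms by environment: 3× C (H3) → no; 4× C (H1) → no; 2× C (H2) → match; 1× N (H2) → no.
That gives 2 matching atoms.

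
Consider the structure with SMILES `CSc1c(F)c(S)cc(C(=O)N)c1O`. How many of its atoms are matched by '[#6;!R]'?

2

Check the 14 heavy atoms by environment: 6× c (aromatic, in 6-ring) → no; 2× C (acyclic) → match; 2× O (acyclic) → no; 1× N (acyclic) → no; 2× S (acyclic) → no; 1× F (acyclic) → no.
That gives 2 matching atoms.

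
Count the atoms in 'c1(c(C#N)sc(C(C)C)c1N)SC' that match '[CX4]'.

Check the 13 heavy atoms by environment: 1× s (aromatic, X2) → no; 4× c (aromatic, X3) → no; 1× C (X2) → no; 1× N (X1) → no; 4× C (X4) → match; 1× S (X2) → no; 1× N (X3) → no.
That gives 4 matching atoms.

4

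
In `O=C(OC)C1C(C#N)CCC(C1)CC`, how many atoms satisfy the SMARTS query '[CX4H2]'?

4

The query [CX4H2] means: sp3 carbon (X4) with exactly two hydrogens.
Check the 14 heavy atoms by environment: 3× C (H1, X4) → no; 4× C (H2, X4) → match; 1× C (H0, X3) → no; 1× O (H0, X1) → no; 1× O (H0, X2) → no; 2× C (H3, X4) → no; 1× C (H0, X2) → no; 1× N (H0, X1) → no.
That gives 4 matching atoms.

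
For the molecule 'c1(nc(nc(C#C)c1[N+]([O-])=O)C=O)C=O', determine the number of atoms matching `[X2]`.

The query [X2] means: any atom with exactly two total connections (bonds + H).
Check the 15 heavy atoms by environment: 2× n (aromatic, X2) → match; 4× c (aromatic, X3) → no; 1× N (charge +1, X3) → no; 1× O (charge -1, X1) → no; 3× O (X1) → no; 2× C (X3) → no; 2× C (X2) → match.
Summing the matching environments: 2 + 2 = 4 matching atoms.

4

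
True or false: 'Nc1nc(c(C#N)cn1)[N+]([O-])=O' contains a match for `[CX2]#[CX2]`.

False

The pattern [CX2]#[CX2] describes a carbon-carbon triple bond — an alkyne.
The closest candidate here is a nitrile (-C#N), but the triple bond is C#N, not C#C. No other fragment satisfies the full query, so there is no match.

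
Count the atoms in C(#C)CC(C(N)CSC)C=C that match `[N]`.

The query [N] means: uppercase N matches aliphatic (non-aromatic) nitrogen only.
Check the 11 heavy atoms by environment: 9× C → no; 1× S → no; 1× N → match.
That gives 1 matching atom.

1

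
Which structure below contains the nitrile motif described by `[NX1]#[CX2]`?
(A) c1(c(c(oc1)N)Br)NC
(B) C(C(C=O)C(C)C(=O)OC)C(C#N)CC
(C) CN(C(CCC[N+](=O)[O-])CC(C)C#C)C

[NX1]#[CX2] describes a nitrogen triple-bonded to a two-connected carbon (a nitrile).
(A) has a primary amino group (-NH2) but the nitrogen is NX3 (three connections), not NX1 triple-bonded.
(B) contains a nitrile (-C#N), which satisfies every atom and bond constraint.
(C) has a nitro group (-[N+](=O)[O-]) but there is no C#N triple bond.
So the answer is (B).

B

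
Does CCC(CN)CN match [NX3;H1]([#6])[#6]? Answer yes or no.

The pattern [NX3;H1]([#6])[#6] describes a trivalent nitrogen with one H, bonded to two carbons — a secondary amine.
The closest candidate here is a primary amino group (-NH2), but the nitrogen has H2 and only one carbon neighbour. No other fragment satisfies the full query, so there is no match.

No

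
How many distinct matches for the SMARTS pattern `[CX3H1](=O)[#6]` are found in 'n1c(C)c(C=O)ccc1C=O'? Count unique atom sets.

[CX3H1](=O)[#6] is the SMARTS for an aldehyde: an sp2 carbon with one H, double-bonded to O and single-bonded to carbon.
The molecule carries 2 separate instances of an aldehyde (-CHO) meeting every constraint; each maps to a distinct set of atoms, giving 2 matches.

2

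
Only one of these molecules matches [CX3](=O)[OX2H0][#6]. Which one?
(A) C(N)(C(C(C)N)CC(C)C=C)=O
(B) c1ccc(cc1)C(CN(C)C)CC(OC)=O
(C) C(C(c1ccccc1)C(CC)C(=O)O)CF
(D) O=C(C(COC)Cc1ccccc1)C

B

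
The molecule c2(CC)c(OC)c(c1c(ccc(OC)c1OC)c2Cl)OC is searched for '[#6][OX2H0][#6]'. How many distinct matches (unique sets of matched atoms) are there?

4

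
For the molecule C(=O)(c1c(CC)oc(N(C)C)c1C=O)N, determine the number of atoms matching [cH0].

4

Check the 15 heavy atoms by environment: 1× o (aromatic, H0) → no; 4× c (aromatic, H0) → match; 1× C (H2) → no; 3× C (H3) → no; 1× N (H0) → no; 1× C (H0) → no; 2× O (H0) → no; 1× N (H2) → no; 1× C (H1) → no.
That gives 4 matching atoms.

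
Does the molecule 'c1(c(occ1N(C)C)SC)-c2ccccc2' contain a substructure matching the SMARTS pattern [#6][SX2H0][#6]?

Yes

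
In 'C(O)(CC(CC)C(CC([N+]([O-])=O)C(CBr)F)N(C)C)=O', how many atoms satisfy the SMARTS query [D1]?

9

The query [D1] means: atom with exactly one heavy-atom neighbour (degree 1).
Check the 20 heavy atoms by environment: 4× C (D2) → no; 5× C (D3) → no; 1× Br (D1) → match; 1× N (D3) → no; 3× C (D1) → match; 3× O (D1) → match; 1× F (D1) → match; 1× N (charge +1, D3) → no; 1× O (charge -1, D1) → match.
Summing the matching environments: 1 + 3 + 3 + 1 + 1 = 9 matching atoms.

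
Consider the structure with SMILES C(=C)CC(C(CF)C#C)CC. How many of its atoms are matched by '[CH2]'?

4

The query [CH2] means: aliphatic carbon with exactly two hydrogens.
Check the 11 heavy atoms by environment: 4× C (H2) → match; 4× C (H1) → no; 1× F (H0) → no; 1× C (H3) → no; 1× C (H0) → no.
That gives 4 matching atoms.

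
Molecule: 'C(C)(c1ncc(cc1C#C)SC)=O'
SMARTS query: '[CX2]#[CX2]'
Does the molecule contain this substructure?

Yes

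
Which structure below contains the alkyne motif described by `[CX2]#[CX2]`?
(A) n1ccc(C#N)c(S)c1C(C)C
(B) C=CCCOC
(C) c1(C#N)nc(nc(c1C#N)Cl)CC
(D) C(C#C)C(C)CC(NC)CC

D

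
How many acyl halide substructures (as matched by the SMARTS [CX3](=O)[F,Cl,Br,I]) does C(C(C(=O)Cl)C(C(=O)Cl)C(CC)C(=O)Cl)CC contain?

3

[CX3](=O)[F,Cl,Br,I] is the SMARTS for an acyl halide: a carbonyl carbon bonded to a halogen.
The molecule carries 3 separate instances of an acyl chloride (-C(=O)Cl) meeting every constraint; each maps to a distinct set of atoms, giving 3 matches.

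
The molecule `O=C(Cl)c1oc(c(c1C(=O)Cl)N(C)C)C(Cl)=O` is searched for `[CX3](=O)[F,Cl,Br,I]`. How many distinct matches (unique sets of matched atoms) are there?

3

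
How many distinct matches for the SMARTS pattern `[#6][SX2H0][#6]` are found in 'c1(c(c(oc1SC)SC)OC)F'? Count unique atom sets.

2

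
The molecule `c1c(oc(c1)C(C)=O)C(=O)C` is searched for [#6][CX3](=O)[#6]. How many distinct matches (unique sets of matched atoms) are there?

2

[#6][CX3](=O)[#6] is the SMARTS for a ketone: a carbonyl carbon (no H) flanked by two carbons.
The molecule carries 2 separate instances of an acetyl/ketone group (-C(=O)CH3) meeting every constraint; each maps to a distinct set of atoms, giving 2 matches.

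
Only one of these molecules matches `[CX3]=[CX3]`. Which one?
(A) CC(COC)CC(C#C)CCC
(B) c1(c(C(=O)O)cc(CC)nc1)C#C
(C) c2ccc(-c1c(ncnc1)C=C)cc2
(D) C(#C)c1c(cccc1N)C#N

[CX3]=[CX3] describes a non-aromatic C=C double bond between two sp2 carbons (an alkene).
(A) has an ethyl group (-CH2CH3) but its C-C bond is a single bond between CX4 carbons, not CX3=CX3.
(B) has an ethyl group (-CH2CH3) but its C-C bond is a single bond between CX4 carbons, not CX3=CX3.
(C) contains a vinyl group (-CH=CH2), which satisfies every atom and bond constraint.
(D) has an ethynyl group (-C#CH) but the C-C bond is a triple bond, not a double bond.
So the answer is (C).

C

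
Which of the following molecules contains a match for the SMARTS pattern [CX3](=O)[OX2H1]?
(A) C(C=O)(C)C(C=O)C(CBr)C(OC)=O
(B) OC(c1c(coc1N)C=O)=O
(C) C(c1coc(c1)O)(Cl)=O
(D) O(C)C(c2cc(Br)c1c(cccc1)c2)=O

[CX3](=O)[OX2H1] describes an sp2 carbon double-bonded to O and single-bonded to an -OH oxygen (a carboxylic acid).
(A) has a methyl-ester group (-C(=O)OCH3) but the singly-bonded O has no H (OX2H0, not OX2H1).
(B) contains a carboxylic acid group (-C(=O)OH), which satisfies every atom and bond constraint.
(C) has an acyl chloride (-C(=O)Cl) but the carbonyl is bonded to Cl, not to an -OH oxygen.
(D) has a methyl-ester group (-C(=O)OCH3) but the singly-bonded O has no H (OX2H0, not OX2H1).
So the answer is (B).

B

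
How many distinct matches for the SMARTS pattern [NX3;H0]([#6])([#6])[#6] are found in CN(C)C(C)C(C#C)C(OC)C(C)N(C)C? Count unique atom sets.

2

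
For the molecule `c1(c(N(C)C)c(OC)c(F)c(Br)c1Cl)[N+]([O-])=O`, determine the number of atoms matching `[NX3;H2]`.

0

Check the 17 heavy atoms by environment: 6× c (aromatic, H0, X3) → no; 1× N (H0, X3) → no; 3× C (H3, X4) → no; 1× N (charge +1, H0, X3) → no; 1× O (charge -1, H0, X1) → no; 1× O (H0, X1) → no; 1× Cl (H0, X1) → no; 1× F (H0, X1) → no; 1× Br (H0, X1) → no; 1× O (H0, X2) → no.
No environment satisfies the query, so 0 matching atoms.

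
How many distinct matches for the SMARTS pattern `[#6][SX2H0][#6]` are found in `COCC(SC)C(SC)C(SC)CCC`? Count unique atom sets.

3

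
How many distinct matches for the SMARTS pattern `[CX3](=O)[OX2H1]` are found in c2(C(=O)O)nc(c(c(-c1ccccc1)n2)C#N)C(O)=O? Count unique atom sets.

2

[CX3](=O)[OX2H1] is the SMARTS for a carboxylic acid: an sp2 carbon double-bonded to O and single-bonded to an -OH oxygen.
The molecule carries 2 separate instances of a carboxylic acid group (-C(=O)OH) meeting every constraint; each maps to a distinct set of atoms, giving 2 matches.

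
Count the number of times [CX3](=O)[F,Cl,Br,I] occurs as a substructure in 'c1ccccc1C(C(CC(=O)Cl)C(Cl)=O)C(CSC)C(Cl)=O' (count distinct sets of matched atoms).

[CX3](=O)[F,Cl,Br,I] is the SMARTS for an acyl halide: a carbonyl carbon bonded to a halogen.
The molecule carries 3 separate instances of an acyl chloride (-C(=O)Cl) meeting every constraint; each maps to a distinct set of atoms, giving 3 matches.

3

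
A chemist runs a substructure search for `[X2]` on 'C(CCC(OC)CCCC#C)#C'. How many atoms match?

Check the 12 heavy atoms by environment: 7× C (X4) → no; 4× C (X2) → match; 1× O (X2) → match.
Summing the matching environments: 4 + 1 = 5 matching atoms.

5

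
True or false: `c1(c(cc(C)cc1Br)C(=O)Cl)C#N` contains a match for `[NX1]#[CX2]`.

True

The pattern [NX1]#[CX2] describes a nitrogen triple-bonded to a two-connected carbon — a nitrile.
The molecule carries a nitrile (-C#N), whose atoms satisfy every constraint of the query, so the pattern matches.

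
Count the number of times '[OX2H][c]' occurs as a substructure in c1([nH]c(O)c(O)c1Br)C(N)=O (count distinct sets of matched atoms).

[OX2H][c] is the SMARTS for a phenol: a hydroxyl oxygen attached to an aromatic carbon.
The molecule carries 2 separate instances of a hydroxyl group (-OH) meeting every constraint; each maps to a distinct set of atoms, giving 2 matches.

2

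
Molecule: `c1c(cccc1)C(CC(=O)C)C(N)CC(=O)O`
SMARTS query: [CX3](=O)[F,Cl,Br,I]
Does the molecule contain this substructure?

The pattern [CX3](=O)[F,Cl,Br,I] describes a carbonyl carbon bonded to a halogen — an acyl halide.
The closest candidate here is a carboxylic acid group (-C(=O)OH), but the carbonyl is bonded to -OH, not to a halogen. No other fragment satisfies the full query, so there is no match.

No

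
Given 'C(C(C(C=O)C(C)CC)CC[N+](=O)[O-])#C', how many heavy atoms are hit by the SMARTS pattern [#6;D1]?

3

The query [#6;D1] means: carbon bonded to exactly one heavy atom.
Check the 15 heavy atoms by environment: 3× C (D1) → match; 3× C (D3) → no; 5× C (D2) → no; 1× N (charge +1, D3) → no; 1× O (charge -1, D1) → no; 2× O (D1) → no.
That gives 3 matching atoms.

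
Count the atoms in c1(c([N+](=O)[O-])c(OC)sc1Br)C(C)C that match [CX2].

The query [CX2] means: C with X2: aliphatic carbon with exactly 2 total connections.
Check the 14 heavy atoms by environment: 1× s (aromatic, X2) → no; 4× c (aromatic, X3) → no; 1× N (charge +1, X3) → no; 1× O (charge -1, X1) → no; 1× O (X1) → no; 1× Br (X1) → no; 1× O (X2) → no; 4× C (X4) → no.
No environment satisfies the query, so 0 matching atoms.

0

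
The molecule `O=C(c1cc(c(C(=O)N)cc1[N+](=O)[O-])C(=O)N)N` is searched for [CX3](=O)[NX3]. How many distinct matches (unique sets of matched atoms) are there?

3

[CX3](=O)[NX3] is the SMARTS for an amide: a carbonyl carbon bonded to a trivalent nitrogen.
The molecule carries 3 separate instances of a primary amide (-C(=O)NH2) meeting every constraint; each maps to a distinct set of atoms, giving 3 matches.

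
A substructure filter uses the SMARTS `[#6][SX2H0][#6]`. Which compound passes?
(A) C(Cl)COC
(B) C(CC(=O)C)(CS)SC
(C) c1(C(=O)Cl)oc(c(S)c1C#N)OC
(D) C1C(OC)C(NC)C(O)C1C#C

B

[#6][SX2H0][#6] describes an aliphatic sulfur bridging two carbons with no H on the sulfur (a thioether).
(A) has a methoxy ether (-OCH3) but the bridging atom is O, not S.
(B) contains a methylthio ether (-SCH3), which satisfies every atom and bond constraint.
(C) has a thiol (-SH) but the sulfur has H1, not H0 bridging two carbons.
(D) has a methoxy ether (-OCH3) but the bridging atom is O, not S.
So the answer is (B).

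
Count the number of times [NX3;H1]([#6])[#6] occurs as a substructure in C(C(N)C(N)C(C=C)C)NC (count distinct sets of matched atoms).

[NX3;H1]([#6])[#6] is the SMARTS for a secondary amine: a trivalent nitrogen with one H, bonded to two carbons.
Exactly one fragment in the molecule meets all constraints, giving 1 match.

1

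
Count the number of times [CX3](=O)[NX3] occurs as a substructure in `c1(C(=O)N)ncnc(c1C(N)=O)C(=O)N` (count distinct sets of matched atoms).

3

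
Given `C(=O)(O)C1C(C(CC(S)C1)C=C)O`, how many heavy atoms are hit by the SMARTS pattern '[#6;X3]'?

The query [#6;X3] means: any carbon (aromatic or not) with three total connections.
Check the 13 heavy atoms by environment: 6× C (X4) → no; 3× C (X3) → match; 1× O (X1) → no; 2× O (X2) → no; 1× S (X2) → no.
That gives 3 matching atoms.

3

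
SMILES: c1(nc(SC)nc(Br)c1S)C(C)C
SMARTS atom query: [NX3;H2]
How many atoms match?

The query [NX3;H2] means: aliphatic N with 3 total connections, two of them H — an -NH2 nitrogen (amine or amide).
Check the 13 heavy atoms by environment: 2× n (aromatic, H0, X2) → no; 4× c (aromatic, H0, X3) → no; 1× S (H1, X2) → no; 1× Br (H0, X1) → no; 1× S (H0, X2) → no; 3× C (H3, X4) → no; 1× C (H1, X4) → no.
No environment satisfies the query, so 0 matching atoms.

0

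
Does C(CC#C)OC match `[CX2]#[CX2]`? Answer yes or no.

Yes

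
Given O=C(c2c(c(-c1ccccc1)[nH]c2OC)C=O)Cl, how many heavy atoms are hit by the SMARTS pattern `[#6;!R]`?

The query [#6;!R] means: carbon not in any ring.
Check the 18 heavy atoms by environment: 1× n (aromatic, in 5-ring) → no; 4× c (aromatic, in 5-ring) → no; 3× C (acyclic) → match; 3× O (acyclic) → no; 1× Cl (acyclic) → no; 6× c (aromatic, in 6-ring) → no.
That gives 3 matching atoms.

3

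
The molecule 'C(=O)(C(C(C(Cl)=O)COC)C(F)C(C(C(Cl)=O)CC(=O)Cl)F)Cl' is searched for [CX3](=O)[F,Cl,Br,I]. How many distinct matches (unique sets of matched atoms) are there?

4

[CX3](=O)[F,Cl,Br,I] is the SMARTS for an acyl halide: a carbonyl carbon bonded to a halogen.
The molecule carries 4 separate instances of an acyl chloride (-C(=O)Cl) meeting every constraint; each maps to a distinct set of atoms, giving 4 matches.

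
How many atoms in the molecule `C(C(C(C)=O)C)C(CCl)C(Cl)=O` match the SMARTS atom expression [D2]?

The query [D2] means: atom with exactly two heavy-atom neighbours.
Check the 12 heavy atoms by environment: 2× C (D2) → match; 4× C (D3) → no; 2× C (D1) → no; 2× O (D1) → no; 2× Cl (D1) → no.
That gives 2 matching atoms.

2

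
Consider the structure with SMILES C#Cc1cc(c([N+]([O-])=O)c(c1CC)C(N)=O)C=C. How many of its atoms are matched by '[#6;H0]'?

The query [#6;H0] means: any carbon with no attached hydrogen.
Check the 18 heavy atoms by environment: 5× c (aromatic, H0) → match; 1× c (aromatic, H1) → no; 2× C (H0) → match; 2× C (H1) → no; 2× O (H0) → no; 1× N (H2) → no; 1× N (charge +1, H0) → no; 1× O (charge -1, H0) → no; 2× C (H2) → no; 1× C (H3) → no.
Summing the matching environments: 5 + 2 = 7 matching atoms.

7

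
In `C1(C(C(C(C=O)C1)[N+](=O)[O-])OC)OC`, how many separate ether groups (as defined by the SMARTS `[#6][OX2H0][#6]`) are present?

2

[#6][OX2H0][#6] is the SMARTS for an ether: an aliphatic oxygen bridging two carbons with no H on the oxygen.
The molecule carries 2 separate instances of a methoxy ether (-OCH3) meeting every constraint; each maps to a distinct set of atoms, giving 2 matches.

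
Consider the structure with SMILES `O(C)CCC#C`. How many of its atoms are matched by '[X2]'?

The query [X2] means: any atom with exactly two total connections (bonds + H).
Check the 6 heavy atoms by environment: 3× C (X4) → no; 2× C (X2) → match; 1× O (X2) → match.
Summing the matching environments: 2 + 1 = 3 matching atoms.

3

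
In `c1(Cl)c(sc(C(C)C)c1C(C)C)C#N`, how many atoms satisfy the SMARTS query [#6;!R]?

7

Check the 14 heavy atoms by environment: 1× s (aromatic, in 5-ring) → no; 4× c (aromatic, in 5-ring) → no; 7× C (acyclic) → match; 1× Cl (acyclic) → no; 1× N (acyclic) → no.
That gives 7 matching atoms.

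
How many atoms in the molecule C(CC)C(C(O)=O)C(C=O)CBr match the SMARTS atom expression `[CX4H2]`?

3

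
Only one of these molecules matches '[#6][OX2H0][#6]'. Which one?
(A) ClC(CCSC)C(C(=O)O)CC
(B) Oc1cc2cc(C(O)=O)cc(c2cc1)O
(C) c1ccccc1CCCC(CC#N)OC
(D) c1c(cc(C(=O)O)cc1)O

C

[#6][OX2H0][#6] describes an aliphatic oxygen bridging two carbons with no H on the oxygen (an ether).
(A) has a carboxylic acid group (-C(=O)OH) but the -OH oxygen has H1; the =O is OX1, not OX2.
(B) has a hydroxyl group (-OH) but the oxygen has H1, not H0 bridging two carbons.
(C) contains a methoxy ether (-OCH3), which satisfies every atom and bond constraint.
(D) has a carboxylic acid group (-C(=O)OH) but the -OH oxygen has H1; the =O is OX1, not OX2.
So the answer is (C).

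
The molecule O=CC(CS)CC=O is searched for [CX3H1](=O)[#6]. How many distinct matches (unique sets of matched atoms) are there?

[CX3H1](=O)[#6] is the SMARTS for an aldehyde: an sp2 carbon with one H, double-bonded to O and single-bonded to carbon.
The molecule carries 2 separate instances of an aldehyde (-CHO) meeting every constraint; each maps to a distinct set of atoms, giving 2 matches.

2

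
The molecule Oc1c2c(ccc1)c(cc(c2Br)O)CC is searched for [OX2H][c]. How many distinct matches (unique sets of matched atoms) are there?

[OX2H][c] is the SMARTS for a phenol: a hydroxyl oxygen attached to an aromatic carbon.
The molecule carries 2 separate instances of a hydroxyl group (-OH) meeting every constraint; each maps to a distinct set of atoms, giving 2 matches.

2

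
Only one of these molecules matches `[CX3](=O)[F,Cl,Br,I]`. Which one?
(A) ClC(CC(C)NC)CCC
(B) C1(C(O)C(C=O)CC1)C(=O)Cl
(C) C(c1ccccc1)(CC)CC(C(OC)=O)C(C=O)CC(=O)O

B

[CX3](=O)[F,Cl,Br,I] describes a carbonyl carbon bonded to a halogen (an acyl halide).
(A) has a chloro substituent but the Cl is not on a carbonyl carbon.
(B) contains an acyl chloride (-C(=O)Cl), which satisfies every atom and bond constraint.
(C) has a carboxylic acid group (-C(=O)OH) but the carbonyl is bonded to -OH, not to a halogen.
So the answer is (B).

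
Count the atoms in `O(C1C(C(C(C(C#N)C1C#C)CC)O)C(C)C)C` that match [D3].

The query [D3] means: atom with exactly three heavy-atom neighbours.
Check the 18 heavy atoms by environment: 7× C (D3) → match; 1× O (D2) → no; 5× C (D1) → no; 3× C (D2) → no; 1× N (D1) → no; 1× O (D1) → no.
That gives 7 matching atoms.

7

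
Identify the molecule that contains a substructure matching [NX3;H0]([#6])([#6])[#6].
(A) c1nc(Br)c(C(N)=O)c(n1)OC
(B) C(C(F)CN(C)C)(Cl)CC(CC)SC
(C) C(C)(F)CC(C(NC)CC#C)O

B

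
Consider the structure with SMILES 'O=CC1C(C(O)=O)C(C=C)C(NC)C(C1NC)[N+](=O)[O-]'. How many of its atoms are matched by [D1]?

8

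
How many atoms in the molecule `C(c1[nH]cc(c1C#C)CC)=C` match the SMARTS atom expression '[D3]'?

The query [D3] means: atom with exactly three heavy-atom neighbours.
Check the 11 heavy atoms by environment: 1× n (aromatic, D2) → no; 1× c (aromatic, D2) → no; 3× c (aromatic, D3) → match; 3× C (D2) → no; 3× C (D1) → no.
That gives 3 matching atoms.

3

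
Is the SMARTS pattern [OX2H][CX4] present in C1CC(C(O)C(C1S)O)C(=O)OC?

The pattern [OX2H][CX4] describes a hydroxyl oxygen bound to an sp3 (X4) carbon — an aliphatic alcohol.
The molecule carries a hydroxyl group (-OH), whose atoms satisfy every constraint of the query, so the pattern matches.

Yes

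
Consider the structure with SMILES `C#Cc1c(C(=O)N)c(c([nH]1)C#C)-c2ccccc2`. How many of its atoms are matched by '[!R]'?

7

The query [!R] means: !R matches any atom not in a ring.
Check the 18 heavy atoms by environment: 1× n (aromatic, in 5-ring) → no; 4× c (aromatic, in 5-ring) → no; 6× c (aromatic, in 6-ring) → no; 5× C (acyclic) → match; 1× O (acyclic) → match; 1× N (acyclic) → match.
Summing the matching environments: 5 + 1 + 1 = 7 matching atoms.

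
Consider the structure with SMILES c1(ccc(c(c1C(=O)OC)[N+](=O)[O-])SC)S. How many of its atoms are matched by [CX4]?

2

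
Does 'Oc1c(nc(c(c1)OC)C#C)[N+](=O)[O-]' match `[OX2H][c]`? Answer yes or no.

Yes

The pattern [OX2H][c] describes a hydroxyl oxygen attached to an aromatic carbon — a phenol.
The molecule carries a hydroxyl group (-OH), whose atoms satisfy every constraint of the query, so the pattern matches.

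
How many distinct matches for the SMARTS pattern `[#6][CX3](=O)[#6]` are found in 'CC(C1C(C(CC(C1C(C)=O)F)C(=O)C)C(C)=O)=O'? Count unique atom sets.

[#6][CX3](=O)[#6] is the SMARTS for a ketone: a carbonyl carbon (no H) flanked by two carbons.
The molecule carries 4 separate instances of an acetyl/ketone group (-C(=O)CH3) meeting every constraint; each maps to a distinct set of atoms, giving 4 matches.

4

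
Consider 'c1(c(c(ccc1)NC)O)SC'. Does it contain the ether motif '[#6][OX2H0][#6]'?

The pattern [#6][OX2H0][#6] describes an aliphatic oxygen bridging two carbons with no H on the oxygen — an ether.
The closest candidate here is a hydroxyl group (-OH), but the oxygen has H1, not H0 bridging two carbons. No other fragment satisfies the full query, so there is no match.

No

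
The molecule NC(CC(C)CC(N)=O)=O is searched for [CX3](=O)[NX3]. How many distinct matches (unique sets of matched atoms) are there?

2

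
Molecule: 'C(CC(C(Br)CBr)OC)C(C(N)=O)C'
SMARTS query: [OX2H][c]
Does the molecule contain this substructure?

The pattern [OX2H][c] describes a hydroxyl oxygen attached to an aromatic carbon — a phenol.
The closest candidate here is a methoxy ether (-OCH3), but the oxygen has H0, not H1. No other fragment satisfies the full query, so there is no match.

No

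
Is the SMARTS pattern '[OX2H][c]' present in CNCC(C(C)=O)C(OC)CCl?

The pattern [OX2H][c] describes a hydroxyl oxygen attached to an aromatic carbon — a phenol.
The closest candidate here is a methoxy ether (-OCH3), but the oxygen has H0, not H1. No other fragment satisfies the full query, so there is no match.

No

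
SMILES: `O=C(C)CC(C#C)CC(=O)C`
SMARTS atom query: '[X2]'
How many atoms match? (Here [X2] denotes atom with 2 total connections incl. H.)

2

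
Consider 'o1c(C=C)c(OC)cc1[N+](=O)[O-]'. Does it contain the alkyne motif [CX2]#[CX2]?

No

The pattern [CX2]#[CX2] describes a carbon-carbon triple bond — an alkyne.
The closest candidate here is a vinyl group (-CH=CH2), but the C=C is a double bond; both carbons are CX3, not CX2. No other fragment satisfies the full query, so there is no match.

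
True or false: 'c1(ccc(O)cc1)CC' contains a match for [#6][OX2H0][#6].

False

The pattern [#6][OX2H0][#6] describes an aliphatic oxygen bridging two carbons with no H on the oxygen — an ether.
The closest candidate here is a hydroxyl group (-OH), but the oxygen has H1, not H0 bridging two carbons. No other fragment satisfies the full query, so there is no match.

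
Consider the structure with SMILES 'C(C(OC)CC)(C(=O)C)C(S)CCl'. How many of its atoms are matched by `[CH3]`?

3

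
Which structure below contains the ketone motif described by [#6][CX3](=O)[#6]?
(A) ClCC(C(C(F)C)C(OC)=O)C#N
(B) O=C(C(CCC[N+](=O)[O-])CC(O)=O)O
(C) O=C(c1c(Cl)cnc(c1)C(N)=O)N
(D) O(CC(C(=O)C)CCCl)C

D

[#6][CX3](=O)[#6] describes a carbonyl carbon (no H) flanked by two carbons (a ketone).
(A) has a methyl-ester group (-C(=O)OCH3) but one neighbour of the carbonyl carbon is O, not C.
(B) has a carboxylic acid group (-C(=O)OH) but one neighbour of the carbonyl carbon is O, not C.
(C) has a primary amide (-C(=O)NH2) but one neighbour of the carbonyl carbon is N, not C.
(D) contains an acetyl/ketone group (-C(=O)CH3), which satisfies every atom and bond constraint.
So the answer is (D).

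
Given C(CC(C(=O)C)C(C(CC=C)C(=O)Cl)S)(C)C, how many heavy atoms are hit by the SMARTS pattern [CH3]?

3

The query [CH3] means: aliphatic carbon with exactly three hydrogens.
Check the 17 heavy atoms by environment: 3× C (H2) → no; 5× C (H1) → no; 2× C (H0) → no; 2× O (H0) → no; 1× Cl (H0) → no; 3× C (H3) → match; 1× S (H1) → no.
That gives 3 matching atoms.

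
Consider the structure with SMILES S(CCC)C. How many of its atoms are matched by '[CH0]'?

0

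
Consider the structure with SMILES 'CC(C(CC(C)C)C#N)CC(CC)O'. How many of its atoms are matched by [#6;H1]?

4

Check the 14 heavy atoms by environment: 3× C (H2) → no; 4× C (H1) → match; 4× C (H3) → no; 1× O (H1) → no; 1× C (H0) → no; 1× N (H0) → no.
That gives 4 matching atoms.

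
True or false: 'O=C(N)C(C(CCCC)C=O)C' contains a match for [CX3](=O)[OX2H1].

The pattern [CX3](=O)[OX2H1] describes an sp2 carbon double-bonded to O and single-bonded to an -OH oxygen — a carboxylic acid.
The closest candidate here is a primary amide (-C(=O)NH2), but the carbonyl is bonded to N, not to an -OH oxygen. No other fragment satisfies the full query, so there is no match.

False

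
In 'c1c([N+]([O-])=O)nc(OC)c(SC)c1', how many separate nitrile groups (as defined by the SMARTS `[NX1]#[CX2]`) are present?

[NX1]#[CX2] is the SMARTS for a nitrile: a nitrogen triple-bonded to a two-connected carbon.
The molecule has a nitro group (-[N+](=O)[O-]), but there is no C#N triple bond; nothing else fits, so there are 0 matches.

0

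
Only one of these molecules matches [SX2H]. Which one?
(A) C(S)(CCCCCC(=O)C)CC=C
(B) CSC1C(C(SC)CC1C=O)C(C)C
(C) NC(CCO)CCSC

A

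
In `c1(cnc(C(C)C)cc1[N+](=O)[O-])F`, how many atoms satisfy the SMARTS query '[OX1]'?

Check the 13 heavy atoms by environment: 1× n (aromatic, X2) → no; 5× c (aromatic, X3) → no; 1× N (charge +1, X3) → no; 1× O (charge -1, X1) → match; 1× O (X1) → match; 3× C (X4) → no; 1× F (X1) → no.
Summing the matching environments: 1 + 1 = 2 matching atoms.

2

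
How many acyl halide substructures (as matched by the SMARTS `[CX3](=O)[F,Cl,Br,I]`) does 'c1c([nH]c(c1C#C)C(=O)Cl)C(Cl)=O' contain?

2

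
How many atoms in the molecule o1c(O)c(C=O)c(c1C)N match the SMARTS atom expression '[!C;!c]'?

4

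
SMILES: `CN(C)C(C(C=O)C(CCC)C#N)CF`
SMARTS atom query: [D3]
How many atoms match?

The query [D3] means: atom with exactly three heavy-atom neighbours.
Check the 15 heavy atoms by environment: 5× C (D2) → no; 3× C (D3) → match; 1× O (D1) → no; 1× N (D1) → no; 1× F (D1) → no; 3× C (D1) → no; 1× N (D3) → match.
Summing the matching environments: 3 + 1 = 4 matching atoms.

4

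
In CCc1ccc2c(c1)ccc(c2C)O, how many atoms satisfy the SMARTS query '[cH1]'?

5

The query [cH1] means: aromatic carbon bearing exactly one hydrogen.
Check the 14 heavy atoms by environment: 5× c (aromatic, H0) → no; 5× c (aromatic, H1) → match; 2× C (H3) → no; 1× C (H2) → no; 1× O (H1) → no.
That gives 5 matching atoms.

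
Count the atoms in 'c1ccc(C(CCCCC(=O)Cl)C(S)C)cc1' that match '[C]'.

8

Check the 17 heavy atoms by environment: 8× C → match; 6× c (aromatic) → no; 1× S → no; 1× O → no; 1× Cl → no.
That gives 8 matching atoms.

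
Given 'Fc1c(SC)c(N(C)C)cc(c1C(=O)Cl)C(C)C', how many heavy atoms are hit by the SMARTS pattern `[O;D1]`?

1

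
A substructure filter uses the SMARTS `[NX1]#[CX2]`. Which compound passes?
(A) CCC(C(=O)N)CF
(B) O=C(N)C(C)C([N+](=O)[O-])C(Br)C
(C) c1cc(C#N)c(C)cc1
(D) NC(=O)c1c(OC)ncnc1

[NX1]#[CX2] describes a nitrogen triple-bonded to a two-connected carbon (a nitrile).
(A) has a primary amide (-C(=O)NH2) but the nitrogen is NX3, not NX1.
(B) has a primary amide (-C(=O)NH2) but the nitrogen is NX3, not NX1.
(C) contains a nitrile (-C#N), which satisfies every atom and bond constraint.
(D) has a primary amide (-C(=O)NH2) but the nitrogen is NX3, not NX1.
So the answer is (C).

C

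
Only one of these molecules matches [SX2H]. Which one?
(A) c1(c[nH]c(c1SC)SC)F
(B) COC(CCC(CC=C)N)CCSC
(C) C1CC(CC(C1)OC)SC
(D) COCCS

D

[SX2H] describes an aliphatic sulfur with two connections, one being H (a thiol).
(A) has a methylthio ether (-SCH3) but the sulfur has H0 (bonded to two carbons), not H1.
(B) has a methylthio ether (-SCH3) but the sulfur has H0 (bonded to two carbons), not H1.
(C) has a methylthio ether (-SCH3) but the sulfur has H0 (bonded to two carbons), not H1.
(D) contains a thiol (-SH), which satisfies every atom and bond constraint.
So the answer is (D).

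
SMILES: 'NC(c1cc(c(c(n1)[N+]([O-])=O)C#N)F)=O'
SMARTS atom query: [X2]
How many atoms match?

Check the 15 heavy atoms by environment: 1× n (aromatic, X2) → match; 5× c (aromatic, X3) → no; 1× C (X2) → match; 1× N (X1) → no; 1× C (X3) → no; 2× O (X1) → no; 1× N (X3) → no; 1× F (X1) → no; 1× N (charge +1, X3) → no; 1× O (charge -1, X1) → no.
Summing the matching environments: 1 + 1 = 2 matching atoms.

2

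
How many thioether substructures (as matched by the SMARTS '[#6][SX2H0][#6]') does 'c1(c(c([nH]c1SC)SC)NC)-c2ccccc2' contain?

2

[#6][SX2H0][#6] is the SMARTS for a thioether: an aliphatic sulfur bridging two carbons with no H on the sulfur.
The molecule carries 2 separate instances of a methylthio ether (-SCH3) meeting every constraint; each maps to a distinct set of atoms, giving 2 matches.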